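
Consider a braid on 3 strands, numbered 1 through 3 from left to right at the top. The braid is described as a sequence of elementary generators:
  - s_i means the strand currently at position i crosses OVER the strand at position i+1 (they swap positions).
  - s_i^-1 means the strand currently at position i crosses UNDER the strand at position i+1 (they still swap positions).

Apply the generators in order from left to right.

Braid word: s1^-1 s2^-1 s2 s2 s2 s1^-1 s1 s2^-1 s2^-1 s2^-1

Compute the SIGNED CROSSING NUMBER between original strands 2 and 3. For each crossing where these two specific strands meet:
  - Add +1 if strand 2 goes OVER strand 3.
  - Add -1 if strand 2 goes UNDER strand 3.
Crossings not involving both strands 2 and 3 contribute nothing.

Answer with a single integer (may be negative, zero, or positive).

Answer: 0

Derivation:
Gen 1: crossing 1x2. Both 2&3? no. Sum: 0
Gen 2: crossing 1x3. Both 2&3? no. Sum: 0
Gen 3: crossing 3x1. Both 2&3? no. Sum: 0
Gen 4: crossing 1x3. Both 2&3? no. Sum: 0
Gen 5: crossing 3x1. Both 2&3? no. Sum: 0
Gen 6: crossing 2x1. Both 2&3? no. Sum: 0
Gen 7: crossing 1x2. Both 2&3? no. Sum: 0
Gen 8: crossing 1x3. Both 2&3? no. Sum: 0
Gen 9: crossing 3x1. Both 2&3? no. Sum: 0
Gen 10: crossing 1x3. Both 2&3? no. Sum: 0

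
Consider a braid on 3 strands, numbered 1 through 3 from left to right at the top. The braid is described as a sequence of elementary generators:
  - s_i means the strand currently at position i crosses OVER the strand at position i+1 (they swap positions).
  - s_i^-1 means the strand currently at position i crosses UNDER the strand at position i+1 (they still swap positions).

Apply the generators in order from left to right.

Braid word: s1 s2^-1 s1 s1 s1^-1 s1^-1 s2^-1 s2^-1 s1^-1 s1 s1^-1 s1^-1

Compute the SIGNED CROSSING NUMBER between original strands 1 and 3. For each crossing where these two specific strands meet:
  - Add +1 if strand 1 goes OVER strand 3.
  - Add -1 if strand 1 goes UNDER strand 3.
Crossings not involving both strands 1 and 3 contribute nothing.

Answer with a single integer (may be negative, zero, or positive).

Answer: -1

Derivation:
Gen 1: crossing 1x2. Both 1&3? no. Sum: 0
Gen 2: 1 under 3. Both 1&3? yes. Contrib: -1. Sum: -1
Gen 3: crossing 2x3. Both 1&3? no. Sum: -1
Gen 4: crossing 3x2. Both 1&3? no. Sum: -1
Gen 5: crossing 2x3. Both 1&3? no. Sum: -1
Gen 6: crossing 3x2. Both 1&3? no. Sum: -1
Gen 7: 3 under 1. Both 1&3? yes. Contrib: +1. Sum: 0
Gen 8: 1 under 3. Both 1&3? yes. Contrib: -1. Sum: -1
Gen 9: crossing 2x3. Both 1&3? no. Sum: -1
Gen 10: crossing 3x2. Both 1&3? no. Sum: -1
Gen 11: crossing 2x3. Both 1&3? no. Sum: -1
Gen 12: crossing 3x2. Both 1&3? no. Sum: -1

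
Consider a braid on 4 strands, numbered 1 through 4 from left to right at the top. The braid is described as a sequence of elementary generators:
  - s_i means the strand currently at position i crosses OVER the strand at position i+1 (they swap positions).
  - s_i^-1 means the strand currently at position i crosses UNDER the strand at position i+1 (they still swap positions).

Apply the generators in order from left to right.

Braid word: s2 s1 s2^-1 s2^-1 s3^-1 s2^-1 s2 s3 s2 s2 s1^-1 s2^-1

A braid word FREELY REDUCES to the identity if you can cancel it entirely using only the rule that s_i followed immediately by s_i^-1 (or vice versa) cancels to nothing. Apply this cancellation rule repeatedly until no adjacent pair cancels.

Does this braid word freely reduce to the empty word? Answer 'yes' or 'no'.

Gen 1 (s2): push. Stack: [s2]
Gen 2 (s1): push. Stack: [s2 s1]
Gen 3 (s2^-1): push. Stack: [s2 s1 s2^-1]
Gen 4 (s2^-1): push. Stack: [s2 s1 s2^-1 s2^-1]
Gen 5 (s3^-1): push. Stack: [s2 s1 s2^-1 s2^-1 s3^-1]
Gen 6 (s2^-1): push. Stack: [s2 s1 s2^-1 s2^-1 s3^-1 s2^-1]
Gen 7 (s2): cancels prior s2^-1. Stack: [s2 s1 s2^-1 s2^-1 s3^-1]
Gen 8 (s3): cancels prior s3^-1. Stack: [s2 s1 s2^-1 s2^-1]
Gen 9 (s2): cancels prior s2^-1. Stack: [s2 s1 s2^-1]
Gen 10 (s2): cancels prior s2^-1. Stack: [s2 s1]
Gen 11 (s1^-1): cancels prior s1. Stack: [s2]
Gen 12 (s2^-1): cancels prior s2. Stack: []
Reduced word: (empty)

Answer: yes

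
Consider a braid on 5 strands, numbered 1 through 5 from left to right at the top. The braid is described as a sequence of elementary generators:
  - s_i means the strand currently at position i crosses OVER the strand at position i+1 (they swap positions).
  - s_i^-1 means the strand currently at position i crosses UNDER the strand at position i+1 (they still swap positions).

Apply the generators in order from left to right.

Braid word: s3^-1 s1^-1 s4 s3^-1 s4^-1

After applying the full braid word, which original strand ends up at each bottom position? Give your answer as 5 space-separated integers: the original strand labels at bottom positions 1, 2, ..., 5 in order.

Answer: 2 1 5 3 4

Derivation:
Gen 1 (s3^-1): strand 3 crosses under strand 4. Perm now: [1 2 4 3 5]
Gen 2 (s1^-1): strand 1 crosses under strand 2. Perm now: [2 1 4 3 5]
Gen 3 (s4): strand 3 crosses over strand 5. Perm now: [2 1 4 5 3]
Gen 4 (s3^-1): strand 4 crosses under strand 5. Perm now: [2 1 5 4 3]
Gen 5 (s4^-1): strand 4 crosses under strand 3. Perm now: [2 1 5 3 4]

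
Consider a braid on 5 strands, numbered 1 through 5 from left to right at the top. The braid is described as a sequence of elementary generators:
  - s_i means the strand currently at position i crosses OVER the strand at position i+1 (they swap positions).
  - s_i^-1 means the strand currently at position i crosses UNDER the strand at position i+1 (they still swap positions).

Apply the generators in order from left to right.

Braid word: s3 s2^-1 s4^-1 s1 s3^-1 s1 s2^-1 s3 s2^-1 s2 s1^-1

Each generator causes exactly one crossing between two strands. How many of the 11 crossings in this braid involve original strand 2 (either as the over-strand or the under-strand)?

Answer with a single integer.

Gen 1: crossing 3x4. Involves strand 2? no. Count so far: 0
Gen 2: crossing 2x4. Involves strand 2? yes. Count so far: 1
Gen 3: crossing 3x5. Involves strand 2? no. Count so far: 1
Gen 4: crossing 1x4. Involves strand 2? no. Count so far: 1
Gen 5: crossing 2x5. Involves strand 2? yes. Count so far: 2
Gen 6: crossing 4x1. Involves strand 2? no. Count so far: 2
Gen 7: crossing 4x5. Involves strand 2? no. Count so far: 2
Gen 8: crossing 4x2. Involves strand 2? yes. Count so far: 3
Gen 9: crossing 5x2. Involves strand 2? yes. Count so far: 4
Gen 10: crossing 2x5. Involves strand 2? yes. Count so far: 5
Gen 11: crossing 1x5. Involves strand 2? no. Count so far: 5

Answer: 5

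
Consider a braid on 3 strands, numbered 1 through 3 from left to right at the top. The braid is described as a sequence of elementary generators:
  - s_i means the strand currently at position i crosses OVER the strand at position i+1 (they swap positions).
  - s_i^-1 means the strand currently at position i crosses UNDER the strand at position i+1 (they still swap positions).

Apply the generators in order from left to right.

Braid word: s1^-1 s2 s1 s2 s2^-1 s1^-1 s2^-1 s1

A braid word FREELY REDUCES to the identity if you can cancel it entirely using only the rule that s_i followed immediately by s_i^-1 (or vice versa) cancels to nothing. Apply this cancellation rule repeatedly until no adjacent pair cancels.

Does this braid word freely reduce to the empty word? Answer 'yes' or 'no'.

Gen 1 (s1^-1): push. Stack: [s1^-1]
Gen 2 (s2): push. Stack: [s1^-1 s2]
Gen 3 (s1): push. Stack: [s1^-1 s2 s1]
Gen 4 (s2): push. Stack: [s1^-1 s2 s1 s2]
Gen 5 (s2^-1): cancels prior s2. Stack: [s1^-1 s2 s1]
Gen 6 (s1^-1): cancels prior s1. Stack: [s1^-1 s2]
Gen 7 (s2^-1): cancels prior s2. Stack: [s1^-1]
Gen 8 (s1): cancels prior s1^-1. Stack: []
Reduced word: (empty)

Answer: yes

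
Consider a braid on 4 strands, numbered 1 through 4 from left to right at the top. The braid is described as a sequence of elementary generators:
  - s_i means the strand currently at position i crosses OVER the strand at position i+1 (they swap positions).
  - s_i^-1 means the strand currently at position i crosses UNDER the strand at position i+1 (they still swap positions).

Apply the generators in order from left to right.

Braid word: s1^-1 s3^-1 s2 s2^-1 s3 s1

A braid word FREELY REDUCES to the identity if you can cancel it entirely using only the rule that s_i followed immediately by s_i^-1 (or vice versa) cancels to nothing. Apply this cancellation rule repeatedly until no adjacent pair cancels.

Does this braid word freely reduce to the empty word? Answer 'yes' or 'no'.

Gen 1 (s1^-1): push. Stack: [s1^-1]
Gen 2 (s3^-1): push. Stack: [s1^-1 s3^-1]
Gen 3 (s2): push. Stack: [s1^-1 s3^-1 s2]
Gen 4 (s2^-1): cancels prior s2. Stack: [s1^-1 s3^-1]
Gen 5 (s3): cancels prior s3^-1. Stack: [s1^-1]
Gen 6 (s1): cancels prior s1^-1. Stack: []
Reduced word: (empty)

Answer: yes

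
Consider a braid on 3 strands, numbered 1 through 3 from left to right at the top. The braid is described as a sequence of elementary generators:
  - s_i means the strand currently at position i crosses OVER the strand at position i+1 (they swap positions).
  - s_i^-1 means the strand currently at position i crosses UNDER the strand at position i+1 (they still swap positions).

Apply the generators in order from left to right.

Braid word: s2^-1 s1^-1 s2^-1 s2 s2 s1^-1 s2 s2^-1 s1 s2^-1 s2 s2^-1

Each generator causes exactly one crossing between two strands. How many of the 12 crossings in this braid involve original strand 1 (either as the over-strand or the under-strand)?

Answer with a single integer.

Answer: 9

Derivation:
Gen 1: crossing 2x3. Involves strand 1? no. Count so far: 0
Gen 2: crossing 1x3. Involves strand 1? yes. Count so far: 1
Gen 3: crossing 1x2. Involves strand 1? yes. Count so far: 2
Gen 4: crossing 2x1. Involves strand 1? yes. Count so far: 3
Gen 5: crossing 1x2. Involves strand 1? yes. Count so far: 4
Gen 6: crossing 3x2. Involves strand 1? no. Count so far: 4
Gen 7: crossing 3x1. Involves strand 1? yes. Count so far: 5
Gen 8: crossing 1x3. Involves strand 1? yes. Count so far: 6
Gen 9: crossing 2x3. Involves strand 1? no. Count so far: 6
Gen 10: crossing 2x1. Involves strand 1? yes. Count so far: 7
Gen 11: crossing 1x2. Involves strand 1? yes. Count so far: 8
Gen 12: crossing 2x1. Involves strand 1? yes. Count so far: 9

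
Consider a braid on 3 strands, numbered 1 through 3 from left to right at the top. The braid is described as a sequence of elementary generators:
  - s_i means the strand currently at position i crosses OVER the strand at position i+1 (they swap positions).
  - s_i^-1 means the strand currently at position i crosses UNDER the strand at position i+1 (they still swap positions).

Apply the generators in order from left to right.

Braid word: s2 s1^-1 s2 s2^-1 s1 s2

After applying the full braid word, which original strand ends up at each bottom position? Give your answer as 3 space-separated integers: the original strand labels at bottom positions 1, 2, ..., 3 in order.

Answer: 1 2 3

Derivation:
Gen 1 (s2): strand 2 crosses over strand 3. Perm now: [1 3 2]
Gen 2 (s1^-1): strand 1 crosses under strand 3. Perm now: [3 1 2]
Gen 3 (s2): strand 1 crosses over strand 2. Perm now: [3 2 1]
Gen 4 (s2^-1): strand 2 crosses under strand 1. Perm now: [3 1 2]
Gen 5 (s1): strand 3 crosses over strand 1. Perm now: [1 3 2]
Gen 6 (s2): strand 3 crosses over strand 2. Perm now: [1 2 3]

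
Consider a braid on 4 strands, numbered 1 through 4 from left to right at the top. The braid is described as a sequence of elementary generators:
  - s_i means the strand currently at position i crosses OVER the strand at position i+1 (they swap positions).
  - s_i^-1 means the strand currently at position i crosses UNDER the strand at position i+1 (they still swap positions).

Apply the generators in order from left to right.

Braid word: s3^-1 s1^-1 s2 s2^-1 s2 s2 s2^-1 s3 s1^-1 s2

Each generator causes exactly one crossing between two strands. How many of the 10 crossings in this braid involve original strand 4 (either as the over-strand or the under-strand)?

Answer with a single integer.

Answer: 7

Derivation:
Gen 1: crossing 3x4. Involves strand 4? yes. Count so far: 1
Gen 2: crossing 1x2. Involves strand 4? no. Count so far: 1
Gen 3: crossing 1x4. Involves strand 4? yes. Count so far: 2
Gen 4: crossing 4x1. Involves strand 4? yes. Count so far: 3
Gen 5: crossing 1x4. Involves strand 4? yes. Count so far: 4
Gen 6: crossing 4x1. Involves strand 4? yes. Count so far: 5
Gen 7: crossing 1x4. Involves strand 4? yes. Count so far: 6
Gen 8: crossing 1x3. Involves strand 4? no. Count so far: 6
Gen 9: crossing 2x4. Involves strand 4? yes. Count so far: 7
Gen 10: crossing 2x3. Involves strand 4? no. Count so far: 7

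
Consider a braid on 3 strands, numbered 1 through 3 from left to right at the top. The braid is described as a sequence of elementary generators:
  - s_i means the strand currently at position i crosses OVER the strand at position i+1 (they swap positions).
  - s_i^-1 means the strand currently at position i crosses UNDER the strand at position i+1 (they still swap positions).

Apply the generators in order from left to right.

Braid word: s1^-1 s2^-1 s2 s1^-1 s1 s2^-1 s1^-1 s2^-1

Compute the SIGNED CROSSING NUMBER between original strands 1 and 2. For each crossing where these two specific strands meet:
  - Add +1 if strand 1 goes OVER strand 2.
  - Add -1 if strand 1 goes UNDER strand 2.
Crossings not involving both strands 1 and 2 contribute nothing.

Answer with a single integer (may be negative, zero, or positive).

Answer: 2

Derivation:
Gen 1: 1 under 2. Both 1&2? yes. Contrib: -1. Sum: -1
Gen 2: crossing 1x3. Both 1&2? no. Sum: -1
Gen 3: crossing 3x1. Both 1&2? no. Sum: -1
Gen 4: 2 under 1. Both 1&2? yes. Contrib: +1. Sum: 0
Gen 5: 1 over 2. Both 1&2? yes. Contrib: +1. Sum: 1
Gen 6: crossing 1x3. Both 1&2? no. Sum: 1
Gen 7: crossing 2x3. Both 1&2? no. Sum: 1
Gen 8: 2 under 1. Both 1&2? yes. Contrib: +1. Sum: 2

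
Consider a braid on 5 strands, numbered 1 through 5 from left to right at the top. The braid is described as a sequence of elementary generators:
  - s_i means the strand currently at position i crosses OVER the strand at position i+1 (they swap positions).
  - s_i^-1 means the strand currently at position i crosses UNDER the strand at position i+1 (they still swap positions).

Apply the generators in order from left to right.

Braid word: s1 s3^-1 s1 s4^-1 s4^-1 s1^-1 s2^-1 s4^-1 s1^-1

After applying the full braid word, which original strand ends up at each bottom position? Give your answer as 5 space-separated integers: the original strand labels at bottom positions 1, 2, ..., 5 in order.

Answer: 4 2 1 5 3

Derivation:
Gen 1 (s1): strand 1 crosses over strand 2. Perm now: [2 1 3 4 5]
Gen 2 (s3^-1): strand 3 crosses under strand 4. Perm now: [2 1 4 3 5]
Gen 3 (s1): strand 2 crosses over strand 1. Perm now: [1 2 4 3 5]
Gen 4 (s4^-1): strand 3 crosses under strand 5. Perm now: [1 2 4 5 3]
Gen 5 (s4^-1): strand 5 crosses under strand 3. Perm now: [1 2 4 3 5]
Gen 6 (s1^-1): strand 1 crosses under strand 2. Perm now: [2 1 4 3 5]
Gen 7 (s2^-1): strand 1 crosses under strand 4. Perm now: [2 4 1 3 5]
Gen 8 (s4^-1): strand 3 crosses under strand 5. Perm now: [2 4 1 5 3]
Gen 9 (s1^-1): strand 2 crosses under strand 4. Perm now: [4 2 1 5 3]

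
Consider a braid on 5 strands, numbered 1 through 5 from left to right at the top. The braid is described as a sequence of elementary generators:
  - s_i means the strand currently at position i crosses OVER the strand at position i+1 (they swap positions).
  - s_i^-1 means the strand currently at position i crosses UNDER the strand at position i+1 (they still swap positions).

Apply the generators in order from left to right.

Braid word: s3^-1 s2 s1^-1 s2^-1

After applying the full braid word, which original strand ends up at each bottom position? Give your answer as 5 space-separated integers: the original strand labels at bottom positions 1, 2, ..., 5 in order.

Gen 1 (s3^-1): strand 3 crosses under strand 4. Perm now: [1 2 4 3 5]
Gen 2 (s2): strand 2 crosses over strand 4. Perm now: [1 4 2 3 5]
Gen 3 (s1^-1): strand 1 crosses under strand 4. Perm now: [4 1 2 3 5]
Gen 4 (s2^-1): strand 1 crosses under strand 2. Perm now: [4 2 1 3 5]

Answer: 4 2 1 3 5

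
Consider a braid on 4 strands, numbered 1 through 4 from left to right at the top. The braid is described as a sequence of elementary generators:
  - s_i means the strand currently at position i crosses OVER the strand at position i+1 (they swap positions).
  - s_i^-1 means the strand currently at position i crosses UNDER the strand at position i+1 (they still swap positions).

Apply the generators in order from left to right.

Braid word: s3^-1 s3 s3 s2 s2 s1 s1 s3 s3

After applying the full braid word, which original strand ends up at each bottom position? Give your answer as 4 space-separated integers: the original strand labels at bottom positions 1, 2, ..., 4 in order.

Answer: 1 2 4 3

Derivation:
Gen 1 (s3^-1): strand 3 crosses under strand 4. Perm now: [1 2 4 3]
Gen 2 (s3): strand 4 crosses over strand 3. Perm now: [1 2 3 4]
Gen 3 (s3): strand 3 crosses over strand 4. Perm now: [1 2 4 3]
Gen 4 (s2): strand 2 crosses over strand 4. Perm now: [1 4 2 3]
Gen 5 (s2): strand 4 crosses over strand 2. Perm now: [1 2 4 3]
Gen 6 (s1): strand 1 crosses over strand 2. Perm now: [2 1 4 3]
Gen 7 (s1): strand 2 crosses over strand 1. Perm now: [1 2 4 3]
Gen 8 (s3): strand 4 crosses over strand 3. Perm now: [1 2 3 4]
Gen 9 (s3): strand 3 crosses over strand 4. Perm now: [1 2 4 3]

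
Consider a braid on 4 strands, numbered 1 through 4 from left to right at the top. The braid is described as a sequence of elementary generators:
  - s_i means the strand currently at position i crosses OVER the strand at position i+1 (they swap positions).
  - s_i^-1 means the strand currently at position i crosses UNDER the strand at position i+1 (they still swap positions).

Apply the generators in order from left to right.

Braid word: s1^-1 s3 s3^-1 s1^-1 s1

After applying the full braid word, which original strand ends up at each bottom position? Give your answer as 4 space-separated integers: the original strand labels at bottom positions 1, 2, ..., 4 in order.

Gen 1 (s1^-1): strand 1 crosses under strand 2. Perm now: [2 1 3 4]
Gen 2 (s3): strand 3 crosses over strand 4. Perm now: [2 1 4 3]
Gen 3 (s3^-1): strand 4 crosses under strand 3. Perm now: [2 1 3 4]
Gen 4 (s1^-1): strand 2 crosses under strand 1. Perm now: [1 2 3 4]
Gen 5 (s1): strand 1 crosses over strand 2. Perm now: [2 1 3 4]

Answer: 2 1 3 4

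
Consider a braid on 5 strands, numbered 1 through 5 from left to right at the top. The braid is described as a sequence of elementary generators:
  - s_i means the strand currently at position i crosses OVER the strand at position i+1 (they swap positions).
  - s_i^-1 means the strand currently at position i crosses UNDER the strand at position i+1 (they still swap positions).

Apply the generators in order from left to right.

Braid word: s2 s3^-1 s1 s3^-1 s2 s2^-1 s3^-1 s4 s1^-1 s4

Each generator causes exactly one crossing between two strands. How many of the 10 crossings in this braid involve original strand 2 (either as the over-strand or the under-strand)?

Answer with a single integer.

Answer: 8

Derivation:
Gen 1: crossing 2x3. Involves strand 2? yes. Count so far: 1
Gen 2: crossing 2x4. Involves strand 2? yes. Count so far: 2
Gen 3: crossing 1x3. Involves strand 2? no. Count so far: 2
Gen 4: crossing 4x2. Involves strand 2? yes. Count so far: 3
Gen 5: crossing 1x2. Involves strand 2? yes. Count so far: 4
Gen 6: crossing 2x1. Involves strand 2? yes. Count so far: 5
Gen 7: crossing 2x4. Involves strand 2? yes. Count so far: 6
Gen 8: crossing 2x5. Involves strand 2? yes. Count so far: 7
Gen 9: crossing 3x1. Involves strand 2? no. Count so far: 7
Gen 10: crossing 5x2. Involves strand 2? yes. Count so far: 8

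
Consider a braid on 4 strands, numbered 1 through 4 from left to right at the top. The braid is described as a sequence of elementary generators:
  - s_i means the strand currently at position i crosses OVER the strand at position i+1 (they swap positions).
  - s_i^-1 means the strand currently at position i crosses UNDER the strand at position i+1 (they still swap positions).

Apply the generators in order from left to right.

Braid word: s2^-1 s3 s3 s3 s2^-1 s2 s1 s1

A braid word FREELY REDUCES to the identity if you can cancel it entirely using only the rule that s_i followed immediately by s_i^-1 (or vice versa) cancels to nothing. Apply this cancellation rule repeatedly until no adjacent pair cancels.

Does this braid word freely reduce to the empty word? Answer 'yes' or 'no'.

Gen 1 (s2^-1): push. Stack: [s2^-1]
Gen 2 (s3): push. Stack: [s2^-1 s3]
Gen 3 (s3): push. Stack: [s2^-1 s3 s3]
Gen 4 (s3): push. Stack: [s2^-1 s3 s3 s3]
Gen 5 (s2^-1): push. Stack: [s2^-1 s3 s3 s3 s2^-1]
Gen 6 (s2): cancels prior s2^-1. Stack: [s2^-1 s3 s3 s3]
Gen 7 (s1): push. Stack: [s2^-1 s3 s3 s3 s1]
Gen 8 (s1): push. Stack: [s2^-1 s3 s3 s3 s1 s1]
Reduced word: s2^-1 s3 s3 s3 s1 s1

Answer: no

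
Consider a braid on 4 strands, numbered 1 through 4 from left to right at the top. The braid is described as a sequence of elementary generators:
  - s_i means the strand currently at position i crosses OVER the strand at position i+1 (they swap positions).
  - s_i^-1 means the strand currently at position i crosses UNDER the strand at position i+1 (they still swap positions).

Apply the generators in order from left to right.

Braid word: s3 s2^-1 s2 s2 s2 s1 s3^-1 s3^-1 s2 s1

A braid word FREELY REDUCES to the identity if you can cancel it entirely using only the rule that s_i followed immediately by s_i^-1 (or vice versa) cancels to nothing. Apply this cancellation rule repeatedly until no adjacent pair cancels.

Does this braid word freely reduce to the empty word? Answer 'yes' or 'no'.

Answer: no

Derivation:
Gen 1 (s3): push. Stack: [s3]
Gen 2 (s2^-1): push. Stack: [s3 s2^-1]
Gen 3 (s2): cancels prior s2^-1. Stack: [s3]
Gen 4 (s2): push. Stack: [s3 s2]
Gen 5 (s2): push. Stack: [s3 s2 s2]
Gen 6 (s1): push. Stack: [s3 s2 s2 s1]
Gen 7 (s3^-1): push. Stack: [s3 s2 s2 s1 s3^-1]
Gen 8 (s3^-1): push. Stack: [s3 s2 s2 s1 s3^-1 s3^-1]
Gen 9 (s2): push. Stack: [s3 s2 s2 s1 s3^-1 s3^-1 s2]
Gen 10 (s1): push. Stack: [s3 s2 s2 s1 s3^-1 s3^-1 s2 s1]
Reduced word: s3 s2 s2 s1 s3^-1 s3^-1 s2 s1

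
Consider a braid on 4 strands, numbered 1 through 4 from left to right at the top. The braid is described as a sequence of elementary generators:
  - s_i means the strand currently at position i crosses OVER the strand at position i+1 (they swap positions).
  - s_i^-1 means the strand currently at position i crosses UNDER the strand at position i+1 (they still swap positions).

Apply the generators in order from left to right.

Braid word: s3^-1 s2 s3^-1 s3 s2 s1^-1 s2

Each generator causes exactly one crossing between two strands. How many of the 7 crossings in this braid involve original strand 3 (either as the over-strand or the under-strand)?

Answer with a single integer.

Answer: 3

Derivation:
Gen 1: crossing 3x4. Involves strand 3? yes. Count so far: 1
Gen 2: crossing 2x4. Involves strand 3? no. Count so far: 1
Gen 3: crossing 2x3. Involves strand 3? yes. Count so far: 2
Gen 4: crossing 3x2. Involves strand 3? yes. Count so far: 3
Gen 5: crossing 4x2. Involves strand 3? no. Count so far: 3
Gen 6: crossing 1x2. Involves strand 3? no. Count so far: 3
Gen 7: crossing 1x4. Involves strand 3? no. Count so far: 3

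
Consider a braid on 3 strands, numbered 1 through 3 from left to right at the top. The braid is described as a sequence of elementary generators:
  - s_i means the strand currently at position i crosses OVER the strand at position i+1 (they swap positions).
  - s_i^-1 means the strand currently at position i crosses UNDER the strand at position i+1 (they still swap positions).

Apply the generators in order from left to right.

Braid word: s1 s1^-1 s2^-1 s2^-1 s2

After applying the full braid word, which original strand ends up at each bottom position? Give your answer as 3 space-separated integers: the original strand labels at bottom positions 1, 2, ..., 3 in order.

Gen 1 (s1): strand 1 crosses over strand 2. Perm now: [2 1 3]
Gen 2 (s1^-1): strand 2 crosses under strand 1. Perm now: [1 2 3]
Gen 3 (s2^-1): strand 2 crosses under strand 3. Perm now: [1 3 2]
Gen 4 (s2^-1): strand 3 crosses under strand 2. Perm now: [1 2 3]
Gen 5 (s2): strand 2 crosses over strand 3. Perm now: [1 3 2]

Answer: 1 3 2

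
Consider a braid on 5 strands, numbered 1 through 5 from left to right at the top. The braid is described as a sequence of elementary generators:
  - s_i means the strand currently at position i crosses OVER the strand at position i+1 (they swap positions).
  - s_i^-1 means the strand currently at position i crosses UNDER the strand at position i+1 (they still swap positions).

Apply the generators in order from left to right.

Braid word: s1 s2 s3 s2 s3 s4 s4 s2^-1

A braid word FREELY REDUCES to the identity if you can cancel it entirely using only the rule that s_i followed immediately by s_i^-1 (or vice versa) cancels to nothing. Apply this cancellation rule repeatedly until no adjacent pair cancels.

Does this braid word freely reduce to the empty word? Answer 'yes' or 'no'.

Gen 1 (s1): push. Stack: [s1]
Gen 2 (s2): push. Stack: [s1 s2]
Gen 3 (s3): push. Stack: [s1 s2 s3]
Gen 4 (s2): push. Stack: [s1 s2 s3 s2]
Gen 5 (s3): push. Stack: [s1 s2 s3 s2 s3]
Gen 6 (s4): push. Stack: [s1 s2 s3 s2 s3 s4]
Gen 7 (s4): push. Stack: [s1 s2 s3 s2 s3 s4 s4]
Gen 8 (s2^-1): push. Stack: [s1 s2 s3 s2 s3 s4 s4 s2^-1]
Reduced word: s1 s2 s3 s2 s3 s4 s4 s2^-1

Answer: no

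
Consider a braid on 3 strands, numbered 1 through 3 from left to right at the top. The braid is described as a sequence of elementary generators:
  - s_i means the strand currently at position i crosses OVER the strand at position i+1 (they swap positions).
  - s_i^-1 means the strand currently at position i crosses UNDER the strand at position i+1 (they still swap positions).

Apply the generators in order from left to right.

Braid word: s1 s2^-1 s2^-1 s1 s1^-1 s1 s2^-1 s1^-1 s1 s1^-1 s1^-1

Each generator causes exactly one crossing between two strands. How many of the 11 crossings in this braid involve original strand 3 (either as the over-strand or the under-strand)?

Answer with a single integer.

Answer: 7

Derivation:
Gen 1: crossing 1x2. Involves strand 3? no. Count so far: 0
Gen 2: crossing 1x3. Involves strand 3? yes. Count so far: 1
Gen 3: crossing 3x1. Involves strand 3? yes. Count so far: 2
Gen 4: crossing 2x1. Involves strand 3? no. Count so far: 2
Gen 5: crossing 1x2. Involves strand 3? no. Count so far: 2
Gen 6: crossing 2x1. Involves strand 3? no. Count so far: 2
Gen 7: crossing 2x3. Involves strand 3? yes. Count so far: 3
Gen 8: crossing 1x3. Involves strand 3? yes. Count so far: 4
Gen 9: crossing 3x1. Involves strand 3? yes. Count so far: 5
Gen 10: crossing 1x3. Involves strand 3? yes. Count so far: 6
Gen 11: crossing 3x1. Involves strand 3? yes. Count so far: 7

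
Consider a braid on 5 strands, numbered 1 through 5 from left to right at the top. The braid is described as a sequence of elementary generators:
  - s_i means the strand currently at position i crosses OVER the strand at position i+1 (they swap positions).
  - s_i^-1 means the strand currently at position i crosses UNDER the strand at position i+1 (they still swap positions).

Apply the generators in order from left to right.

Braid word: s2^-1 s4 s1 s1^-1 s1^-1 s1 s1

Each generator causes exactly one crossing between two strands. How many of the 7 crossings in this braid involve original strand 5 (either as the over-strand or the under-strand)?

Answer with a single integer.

Answer: 1

Derivation:
Gen 1: crossing 2x3. Involves strand 5? no. Count so far: 0
Gen 2: crossing 4x5. Involves strand 5? yes. Count so far: 1
Gen 3: crossing 1x3. Involves strand 5? no. Count so far: 1
Gen 4: crossing 3x1. Involves strand 5? no. Count so far: 1
Gen 5: crossing 1x3. Involves strand 5? no. Count so far: 1
Gen 6: crossing 3x1. Involves strand 5? no. Count so far: 1
Gen 7: crossing 1x3. Involves strand 5? no. Count so far: 1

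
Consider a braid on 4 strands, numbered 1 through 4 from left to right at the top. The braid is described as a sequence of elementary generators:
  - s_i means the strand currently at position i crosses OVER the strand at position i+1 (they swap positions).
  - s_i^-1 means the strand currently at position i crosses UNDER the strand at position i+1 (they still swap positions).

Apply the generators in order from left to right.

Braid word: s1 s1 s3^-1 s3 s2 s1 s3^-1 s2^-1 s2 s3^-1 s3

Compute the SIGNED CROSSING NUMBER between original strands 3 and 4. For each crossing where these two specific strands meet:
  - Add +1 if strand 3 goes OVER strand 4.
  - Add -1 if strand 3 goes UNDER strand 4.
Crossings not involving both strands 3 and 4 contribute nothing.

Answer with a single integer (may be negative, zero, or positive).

Answer: -2

Derivation:
Gen 1: crossing 1x2. Both 3&4? no. Sum: 0
Gen 2: crossing 2x1. Both 3&4? no. Sum: 0
Gen 3: 3 under 4. Both 3&4? yes. Contrib: -1. Sum: -1
Gen 4: 4 over 3. Both 3&4? yes. Contrib: -1. Sum: -2
Gen 5: crossing 2x3. Both 3&4? no. Sum: -2
Gen 6: crossing 1x3. Both 3&4? no. Sum: -2
Gen 7: crossing 2x4. Both 3&4? no. Sum: -2
Gen 8: crossing 1x4. Both 3&4? no. Sum: -2
Gen 9: crossing 4x1. Both 3&4? no. Sum: -2
Gen 10: crossing 4x2. Both 3&4? no. Sum: -2
Gen 11: crossing 2x4. Both 3&4? no. Sum: -2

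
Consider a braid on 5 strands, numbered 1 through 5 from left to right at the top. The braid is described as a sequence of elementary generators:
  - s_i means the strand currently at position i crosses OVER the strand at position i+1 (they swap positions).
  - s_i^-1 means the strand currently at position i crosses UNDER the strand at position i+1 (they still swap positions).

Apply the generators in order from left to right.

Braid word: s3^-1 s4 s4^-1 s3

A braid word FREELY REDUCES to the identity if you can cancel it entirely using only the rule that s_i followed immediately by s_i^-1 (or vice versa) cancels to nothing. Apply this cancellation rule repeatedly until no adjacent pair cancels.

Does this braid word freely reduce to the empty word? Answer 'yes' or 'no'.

Gen 1 (s3^-1): push. Stack: [s3^-1]
Gen 2 (s4): push. Stack: [s3^-1 s4]
Gen 3 (s4^-1): cancels prior s4. Stack: [s3^-1]
Gen 4 (s3): cancels prior s3^-1. Stack: []
Reduced word: (empty)

Answer: yes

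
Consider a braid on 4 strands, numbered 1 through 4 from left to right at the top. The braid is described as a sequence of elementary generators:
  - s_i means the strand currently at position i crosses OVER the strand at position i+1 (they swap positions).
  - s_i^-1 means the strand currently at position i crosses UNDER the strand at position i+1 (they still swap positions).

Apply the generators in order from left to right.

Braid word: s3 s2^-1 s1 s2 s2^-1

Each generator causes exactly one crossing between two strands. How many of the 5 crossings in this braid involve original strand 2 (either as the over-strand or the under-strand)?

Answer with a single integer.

Gen 1: crossing 3x4. Involves strand 2? no. Count so far: 0
Gen 2: crossing 2x4. Involves strand 2? yes. Count so far: 1
Gen 3: crossing 1x4. Involves strand 2? no. Count so far: 1
Gen 4: crossing 1x2. Involves strand 2? yes. Count so far: 2
Gen 5: crossing 2x1. Involves strand 2? yes. Count so far: 3

Answer: 3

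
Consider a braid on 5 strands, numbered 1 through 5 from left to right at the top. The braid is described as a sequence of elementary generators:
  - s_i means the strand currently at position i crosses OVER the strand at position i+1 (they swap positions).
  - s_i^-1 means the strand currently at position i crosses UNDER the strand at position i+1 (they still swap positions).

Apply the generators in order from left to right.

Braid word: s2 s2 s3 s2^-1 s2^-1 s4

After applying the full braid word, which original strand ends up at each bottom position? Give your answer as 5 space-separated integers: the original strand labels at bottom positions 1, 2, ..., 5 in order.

Gen 1 (s2): strand 2 crosses over strand 3. Perm now: [1 3 2 4 5]
Gen 2 (s2): strand 3 crosses over strand 2. Perm now: [1 2 3 4 5]
Gen 3 (s3): strand 3 crosses over strand 4. Perm now: [1 2 4 3 5]
Gen 4 (s2^-1): strand 2 crosses under strand 4. Perm now: [1 4 2 3 5]
Gen 5 (s2^-1): strand 4 crosses under strand 2. Perm now: [1 2 4 3 5]
Gen 6 (s4): strand 3 crosses over strand 5. Perm now: [1 2 4 5 3]

Answer: 1 2 4 5 3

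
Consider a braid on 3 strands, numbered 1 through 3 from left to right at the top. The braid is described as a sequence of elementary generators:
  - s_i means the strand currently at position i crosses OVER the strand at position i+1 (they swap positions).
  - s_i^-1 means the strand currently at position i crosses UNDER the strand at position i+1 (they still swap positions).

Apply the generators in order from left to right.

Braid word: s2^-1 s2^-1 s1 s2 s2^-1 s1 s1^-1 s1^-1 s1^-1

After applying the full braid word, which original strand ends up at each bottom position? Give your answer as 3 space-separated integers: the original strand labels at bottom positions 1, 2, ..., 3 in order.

Gen 1 (s2^-1): strand 2 crosses under strand 3. Perm now: [1 3 2]
Gen 2 (s2^-1): strand 3 crosses under strand 2. Perm now: [1 2 3]
Gen 3 (s1): strand 1 crosses over strand 2. Perm now: [2 1 3]
Gen 4 (s2): strand 1 crosses over strand 3. Perm now: [2 3 1]
Gen 5 (s2^-1): strand 3 crosses under strand 1. Perm now: [2 1 3]
Gen 6 (s1): strand 2 crosses over strand 1. Perm now: [1 2 3]
Gen 7 (s1^-1): strand 1 crosses under strand 2. Perm now: [2 1 3]
Gen 8 (s1^-1): strand 2 crosses under strand 1. Perm now: [1 2 3]
Gen 9 (s1^-1): strand 1 crosses under strand 2. Perm now: [2 1 3]

Answer: 2 1 3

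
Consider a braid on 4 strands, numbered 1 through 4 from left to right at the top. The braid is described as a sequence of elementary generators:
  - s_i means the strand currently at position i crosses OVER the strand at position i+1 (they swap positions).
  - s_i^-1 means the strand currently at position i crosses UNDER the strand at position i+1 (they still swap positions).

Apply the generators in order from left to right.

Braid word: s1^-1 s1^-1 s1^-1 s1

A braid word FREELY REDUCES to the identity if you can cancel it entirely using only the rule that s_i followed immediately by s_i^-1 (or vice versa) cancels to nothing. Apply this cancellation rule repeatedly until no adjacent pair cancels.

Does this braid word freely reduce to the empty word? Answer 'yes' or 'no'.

Answer: no

Derivation:
Gen 1 (s1^-1): push. Stack: [s1^-1]
Gen 2 (s1^-1): push. Stack: [s1^-1 s1^-1]
Gen 3 (s1^-1): push. Stack: [s1^-1 s1^-1 s1^-1]
Gen 4 (s1): cancels prior s1^-1. Stack: [s1^-1 s1^-1]
Reduced word: s1^-1 s1^-1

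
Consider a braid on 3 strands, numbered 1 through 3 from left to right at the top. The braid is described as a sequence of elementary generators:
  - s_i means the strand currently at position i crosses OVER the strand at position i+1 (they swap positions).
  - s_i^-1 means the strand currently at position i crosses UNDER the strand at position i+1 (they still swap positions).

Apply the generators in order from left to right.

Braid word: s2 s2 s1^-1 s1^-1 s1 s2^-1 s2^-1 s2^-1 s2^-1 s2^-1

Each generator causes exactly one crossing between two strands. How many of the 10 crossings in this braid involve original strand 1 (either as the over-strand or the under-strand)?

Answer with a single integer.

Answer: 8

Derivation:
Gen 1: crossing 2x3. Involves strand 1? no. Count so far: 0
Gen 2: crossing 3x2. Involves strand 1? no. Count so far: 0
Gen 3: crossing 1x2. Involves strand 1? yes. Count so far: 1
Gen 4: crossing 2x1. Involves strand 1? yes. Count so far: 2
Gen 5: crossing 1x2. Involves strand 1? yes. Count so far: 3
Gen 6: crossing 1x3. Involves strand 1? yes. Count so far: 4
Gen 7: crossing 3x1. Involves strand 1? yes. Count so far: 5
Gen 8: crossing 1x3. Involves strand 1? yes. Count so far: 6
Gen 9: crossing 3x1. Involves strand 1? yes. Count so far: 7
Gen 10: crossing 1x3. Involves strand 1? yes. Count so far: 8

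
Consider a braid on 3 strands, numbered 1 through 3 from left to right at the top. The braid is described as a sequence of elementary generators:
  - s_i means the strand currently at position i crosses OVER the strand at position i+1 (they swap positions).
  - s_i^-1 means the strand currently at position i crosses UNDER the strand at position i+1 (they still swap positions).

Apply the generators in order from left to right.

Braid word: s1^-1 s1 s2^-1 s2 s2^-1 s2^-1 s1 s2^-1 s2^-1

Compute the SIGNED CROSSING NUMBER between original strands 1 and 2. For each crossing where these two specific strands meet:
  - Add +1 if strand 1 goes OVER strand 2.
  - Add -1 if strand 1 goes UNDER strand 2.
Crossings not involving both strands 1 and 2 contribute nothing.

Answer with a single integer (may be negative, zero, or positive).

Answer: -1

Derivation:
Gen 1: 1 under 2. Both 1&2? yes. Contrib: -1. Sum: -1
Gen 2: 2 over 1. Both 1&2? yes. Contrib: -1. Sum: -2
Gen 3: crossing 2x3. Both 1&2? no. Sum: -2
Gen 4: crossing 3x2. Both 1&2? no. Sum: -2
Gen 5: crossing 2x3. Both 1&2? no. Sum: -2
Gen 6: crossing 3x2. Both 1&2? no. Sum: -2
Gen 7: 1 over 2. Both 1&2? yes. Contrib: +1. Sum: -1
Gen 8: crossing 1x3. Both 1&2? no. Sum: -1
Gen 9: crossing 3x1. Both 1&2? no. Sum: -1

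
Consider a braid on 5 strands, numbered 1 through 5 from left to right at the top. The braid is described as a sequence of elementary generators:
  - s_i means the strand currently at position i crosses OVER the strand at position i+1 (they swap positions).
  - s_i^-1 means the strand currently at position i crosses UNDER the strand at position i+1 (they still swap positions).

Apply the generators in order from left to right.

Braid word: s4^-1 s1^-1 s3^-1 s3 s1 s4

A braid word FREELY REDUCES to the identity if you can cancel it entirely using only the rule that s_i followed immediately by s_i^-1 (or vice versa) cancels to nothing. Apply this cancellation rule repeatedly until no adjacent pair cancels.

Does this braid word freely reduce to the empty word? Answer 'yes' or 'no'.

Answer: yes

Derivation:
Gen 1 (s4^-1): push. Stack: [s4^-1]
Gen 2 (s1^-1): push. Stack: [s4^-1 s1^-1]
Gen 3 (s3^-1): push. Stack: [s4^-1 s1^-1 s3^-1]
Gen 4 (s3): cancels prior s3^-1. Stack: [s4^-1 s1^-1]
Gen 5 (s1): cancels prior s1^-1. Stack: [s4^-1]
Gen 6 (s4): cancels prior s4^-1. Stack: []
Reduced word: (empty)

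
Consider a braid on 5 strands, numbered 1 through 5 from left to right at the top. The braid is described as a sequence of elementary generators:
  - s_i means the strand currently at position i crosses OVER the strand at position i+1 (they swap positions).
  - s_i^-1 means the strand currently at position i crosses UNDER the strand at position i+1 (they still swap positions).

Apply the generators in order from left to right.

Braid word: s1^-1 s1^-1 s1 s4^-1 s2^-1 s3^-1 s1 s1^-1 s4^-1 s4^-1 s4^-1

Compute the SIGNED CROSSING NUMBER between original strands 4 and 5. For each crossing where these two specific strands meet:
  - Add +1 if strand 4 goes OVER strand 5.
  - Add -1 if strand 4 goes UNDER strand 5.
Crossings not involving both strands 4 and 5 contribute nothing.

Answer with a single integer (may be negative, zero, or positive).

Answer: -1

Derivation:
Gen 1: crossing 1x2. Both 4&5? no. Sum: 0
Gen 2: crossing 2x1. Both 4&5? no. Sum: 0
Gen 3: crossing 1x2. Both 4&5? no. Sum: 0
Gen 4: 4 under 5. Both 4&5? yes. Contrib: -1. Sum: -1
Gen 5: crossing 1x3. Both 4&5? no. Sum: -1
Gen 6: crossing 1x5. Both 4&5? no. Sum: -1
Gen 7: crossing 2x3. Both 4&5? no. Sum: -1
Gen 8: crossing 3x2. Both 4&5? no. Sum: -1
Gen 9: crossing 1x4. Both 4&5? no. Sum: -1
Gen 10: crossing 4x1. Both 4&5? no. Sum: -1
Gen 11: crossing 1x4. Both 4&5? no. Sum: -1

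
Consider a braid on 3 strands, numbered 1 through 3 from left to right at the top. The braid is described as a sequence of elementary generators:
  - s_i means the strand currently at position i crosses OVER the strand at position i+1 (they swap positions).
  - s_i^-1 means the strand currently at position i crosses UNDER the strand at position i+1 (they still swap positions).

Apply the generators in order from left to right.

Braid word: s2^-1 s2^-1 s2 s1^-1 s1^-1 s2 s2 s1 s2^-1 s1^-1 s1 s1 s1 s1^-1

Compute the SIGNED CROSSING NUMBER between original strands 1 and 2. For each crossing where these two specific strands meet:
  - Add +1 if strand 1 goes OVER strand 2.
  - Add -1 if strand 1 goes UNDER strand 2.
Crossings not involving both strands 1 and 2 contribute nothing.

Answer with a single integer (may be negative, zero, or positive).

Answer: -1

Derivation:
Gen 1: crossing 2x3. Both 1&2? no. Sum: 0
Gen 2: crossing 3x2. Both 1&2? no. Sum: 0
Gen 3: crossing 2x3. Both 1&2? no. Sum: 0
Gen 4: crossing 1x3. Both 1&2? no. Sum: 0
Gen 5: crossing 3x1. Both 1&2? no. Sum: 0
Gen 6: crossing 3x2. Both 1&2? no. Sum: 0
Gen 7: crossing 2x3. Both 1&2? no. Sum: 0
Gen 8: crossing 1x3. Both 1&2? no. Sum: 0
Gen 9: 1 under 2. Both 1&2? yes. Contrib: -1. Sum: -1
Gen 10: crossing 3x2. Both 1&2? no. Sum: -1
Gen 11: crossing 2x3. Both 1&2? no. Sum: -1
Gen 12: crossing 3x2. Both 1&2? no. Sum: -1
Gen 13: crossing 2x3. Both 1&2? no. Sum: -1
Gen 14: crossing 3x2. Both 1&2? no. Sum: -1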